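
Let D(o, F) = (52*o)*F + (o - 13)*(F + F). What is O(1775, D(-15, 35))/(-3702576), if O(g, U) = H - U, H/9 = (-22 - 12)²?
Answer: -2479/231411 ≈ -0.010713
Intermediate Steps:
D(o, F) = 2*F*(-13 + o) + 52*F*o (D(o, F) = 52*F*o + (-13 + o)*(2*F) = 52*F*o + 2*F*(-13 + o) = 2*F*(-13 + o) + 52*F*o)
H = 10404 (H = 9*(-22 - 12)² = 9*(-34)² = 9*1156 = 10404)
O(g, U) = 10404 - U
O(1775, D(-15, 35))/(-3702576) = (10404 - 2*35*(-13 + 27*(-15)))/(-3702576) = (10404 - 2*35*(-13 - 405))*(-1/3702576) = (10404 - 2*35*(-418))*(-1/3702576) = (10404 - 1*(-29260))*(-1/3702576) = (10404 + 29260)*(-1/3702576) = 39664*(-1/3702576) = -2479/231411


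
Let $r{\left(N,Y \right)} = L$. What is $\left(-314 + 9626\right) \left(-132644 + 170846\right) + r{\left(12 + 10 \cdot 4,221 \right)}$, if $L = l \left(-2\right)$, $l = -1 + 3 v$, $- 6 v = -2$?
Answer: $355737024$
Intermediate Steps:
$v = \frac{1}{3}$ ($v = \left(- \frac{1}{6}\right) \left(-2\right) = \frac{1}{3} \approx 0.33333$)
$l = 0$ ($l = -1 + 3 \cdot \frac{1}{3} = -1 + 1 = 0$)
$L = 0$ ($L = 0 \left(-2\right) = 0$)
$r{\left(N,Y \right)} = 0$
$\left(-314 + 9626\right) \left(-132644 + 170846\right) + r{\left(12 + 10 \cdot 4,221 \right)} = \left(-314 + 9626\right) \left(-132644 + 170846\right) + 0 = 9312 \cdot 38202 + 0 = 355737024 + 0 = 355737024$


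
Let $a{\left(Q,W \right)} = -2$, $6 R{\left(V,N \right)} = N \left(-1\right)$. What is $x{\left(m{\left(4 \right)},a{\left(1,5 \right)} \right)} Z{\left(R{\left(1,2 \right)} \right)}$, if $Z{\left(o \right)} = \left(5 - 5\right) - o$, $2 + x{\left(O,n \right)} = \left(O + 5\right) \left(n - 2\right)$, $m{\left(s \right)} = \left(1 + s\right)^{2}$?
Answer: $- \frac{122}{3} \approx -40.667$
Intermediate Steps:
$R{\left(V,N \right)} = - \frac{N}{6}$ ($R{\left(V,N \right)} = \frac{N \left(-1\right)}{6} = \frac{\left(-1\right) N}{6} = - \frac{N}{6}$)
$x{\left(O,n \right)} = -2 + \left(-2 + n\right) \left(5 + O\right)$ ($x{\left(O,n \right)} = -2 + \left(O + 5\right) \left(n - 2\right) = -2 + \left(5 + O\right) \left(-2 + n\right) = -2 + \left(-2 + n\right) \left(5 + O\right)$)
$Z{\left(o \right)} = - o$ ($Z{\left(o \right)} = 0 - o = - o$)
$x{\left(m{\left(4 \right)},a{\left(1,5 \right)} \right)} Z{\left(R{\left(1,2 \right)} \right)} = \left(-12 - 2 \left(1 + 4\right)^{2} + 5 \left(-2\right) + \left(1 + 4\right)^{2} \left(-2\right)\right) \left(- \frac{\left(-1\right) 2}{6}\right) = \left(-12 - 2 \cdot 5^{2} - 10 + 5^{2} \left(-2\right)\right) \left(\left(-1\right) \left(- \frac{1}{3}\right)\right) = \left(-12 - 50 - 10 + 25 \left(-2\right)\right) \frac{1}{3} = \left(-12 - 50 - 10 - 50\right) \frac{1}{3} = \left(-122\right) \frac{1}{3} = - \frac{122}{3}$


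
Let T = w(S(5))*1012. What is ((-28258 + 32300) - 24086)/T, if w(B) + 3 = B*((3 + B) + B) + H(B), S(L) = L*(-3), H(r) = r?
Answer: -5011/97911 ≈ -0.051179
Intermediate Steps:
S(L) = -3*L
w(B) = -3 + B + B*(3 + 2*B) (w(B) = -3 + (B*((3 + B) + B) + B) = -3 + (B*(3 + 2*B) + B) = -3 + (B + B*(3 + 2*B)) = -3 + B + B*(3 + 2*B))
T = 391644 (T = (-3 + 2*(-3*5)**2 + 4*(-3*5))*1012 = (-3 + 2*(-15)**2 + 4*(-15))*1012 = (-3 + 2*225 - 60)*1012 = (-3 + 450 - 60)*1012 = 387*1012 = 391644)
((-28258 + 32300) - 24086)/T = ((-28258 + 32300) - 24086)/391644 = (4042 - 24086)*(1/391644) = -20044*1/391644 = -5011/97911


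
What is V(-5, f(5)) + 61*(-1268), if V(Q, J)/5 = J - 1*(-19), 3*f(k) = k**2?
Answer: -231634/3 ≈ -77211.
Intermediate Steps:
f(k) = k**2/3
V(Q, J) = 95 + 5*J (V(Q, J) = 5*(J - 1*(-19)) = 5*(J + 19) = 5*(19 + J) = 95 + 5*J)
V(-5, f(5)) + 61*(-1268) = (95 + 5*((1/3)*5**2)) + 61*(-1268) = (95 + 5*((1/3)*25)) - 77348 = (95 + 5*(25/3)) - 77348 = (95 + 125/3) - 77348 = 410/3 - 77348 = -231634/3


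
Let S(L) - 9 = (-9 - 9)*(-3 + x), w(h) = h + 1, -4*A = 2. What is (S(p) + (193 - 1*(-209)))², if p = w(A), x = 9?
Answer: 91809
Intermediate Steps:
A = -½ (A = -¼*2 = -½ ≈ -0.50000)
w(h) = 1 + h
p = ½ (p = 1 - ½ = ½ ≈ 0.50000)
S(L) = -99 (S(L) = 9 + (-9 - 9)*(-3 + 9) = 9 - 18*6 = 9 - 108 = -99)
(S(p) + (193 - 1*(-209)))² = (-99 + (193 - 1*(-209)))² = (-99 + (193 + 209))² = (-99 + 402)² = 303² = 91809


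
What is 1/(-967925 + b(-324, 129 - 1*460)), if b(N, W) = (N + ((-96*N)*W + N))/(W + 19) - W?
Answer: -13/12149719 ≈ -1.0700e-6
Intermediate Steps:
b(N, W) = -W + (2*N - 96*N*W)/(19 + W) (b(N, W) = (N + (-96*N*W + N))/(19 + W) - W = (N + (N - 96*N*W))/(19 + W) - W = (2*N - 96*N*W)/(19 + W) - W = -W + (2*N - 96*N*W)/(19 + W))
1/(-967925 + b(-324, 129 - 1*460)) = 1/(-967925 + (-(129 - 1*460)² - 19*(129 - 1*460) + 2*(-324) - 96*(-324)*(129 - 1*460))/(19 + (129 - 1*460))) = 1/(-967925 + (-(129 - 460)² - 19*(129 - 460) - 648 - 96*(-324)*(129 - 460))/(19 + (129 - 460))) = 1/(-967925 + (-1*(-331)² - 19*(-331) - 648 - 96*(-324)*(-331))/(19 - 331)) = 1/(-967925 + (-1*109561 + 6289 - 648 - 10295424)/(-312)) = 1/(-967925 - (-109561 + 6289 - 648 - 10295424)/312) = 1/(-967925 - 1/312*(-10399344)) = 1/(-967925 + 433306/13) = 1/(-12149719/13) = -13/12149719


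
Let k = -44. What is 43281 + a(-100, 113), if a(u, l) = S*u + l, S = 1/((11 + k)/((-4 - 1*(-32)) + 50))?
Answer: 479934/11 ≈ 43630.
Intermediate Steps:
S = -26/11 (S = 1/((11 - 44)/((-4 - 1*(-32)) + 50)) = 1/(-33/((-4 + 32) + 50)) = 1/(-33/(28 + 50)) = 1/(-33/78) = 1/(-33*1/78) = 1/(-11/26) = -26/11 ≈ -2.3636)
a(u, l) = l - 26*u/11 (a(u, l) = -26*u/11 + l = l - 26*u/11)
43281 + a(-100, 113) = 43281 + (113 - 26/11*(-100)) = 43281 + (113 + 2600/11) = 43281 + 3843/11 = 479934/11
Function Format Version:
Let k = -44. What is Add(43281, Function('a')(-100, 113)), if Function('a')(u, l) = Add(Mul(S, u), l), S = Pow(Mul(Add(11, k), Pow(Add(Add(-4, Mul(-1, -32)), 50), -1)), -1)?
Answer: Rational(479934, 11) ≈ 43630.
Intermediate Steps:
S = Rational(-26, 11) (S = Pow(Mul(Add(11, -44), Pow(Add(Add(-4, Mul(-1, -32)), 50), -1)), -1) = Pow(Mul(-33, Pow(Add(Add(-4, 32), 50), -1)), -1) = Pow(Mul(-33, Pow(Add(28, 50), -1)), -1) = Pow(Mul(-33, Pow(78, -1)), -1) = Pow(Mul(-33, Rational(1, 78)), -1) = Pow(Rational(-11, 26), -1) = Rational(-26, 11) ≈ -2.3636)
Function('a')(u, l) = Add(l, Mul(Rational(-26, 11), u)) (Function('a')(u, l) = Add(Mul(Rational(-26, 11), u), l) = Add(l, Mul(Rational(-26, 11), u)))
Add(43281, Function('a')(-100, 113)) = Add(43281, Add(113, Mul(Rational(-26, 11), -100))) = Add(43281, Add(113, Rational(2600, 11))) = Add(43281, Rational(3843, 11)) = Rational(479934, 11)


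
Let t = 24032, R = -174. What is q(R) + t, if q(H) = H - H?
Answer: 24032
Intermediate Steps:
q(H) = 0
q(R) + t = 0 + 24032 = 24032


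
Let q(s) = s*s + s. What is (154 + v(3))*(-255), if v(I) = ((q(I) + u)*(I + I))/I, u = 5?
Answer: -47940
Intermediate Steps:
q(s) = s + s**2 (q(s) = s**2 + s = s + s**2)
v(I) = 10 + 2*I*(1 + I) (v(I) = ((I*(1 + I) + 5)*(I + I))/I = ((5 + I*(1 + I))*(2*I))/I = (2*I*(5 + I*(1 + I)))/I = 10 + 2*I*(1 + I))
(154 + v(3))*(-255) = (154 + (10 + 2*3*(1 + 3)))*(-255) = (154 + (10 + 2*3*4))*(-255) = (154 + (10 + 24))*(-255) = (154 + 34)*(-255) = 188*(-255) = -47940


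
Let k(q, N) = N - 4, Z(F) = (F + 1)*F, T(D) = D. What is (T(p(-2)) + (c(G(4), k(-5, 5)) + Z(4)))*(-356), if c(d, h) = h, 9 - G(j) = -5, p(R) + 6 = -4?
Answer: -3916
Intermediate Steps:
p(R) = -10 (p(R) = -6 - 4 = -10)
G(j) = 14 (G(j) = 9 - 1*(-5) = 9 + 5 = 14)
Z(F) = F*(1 + F) (Z(F) = (1 + F)*F = F*(1 + F))
k(q, N) = -4 + N
(T(p(-2)) + (c(G(4), k(-5, 5)) + Z(4)))*(-356) = (-10 + ((-4 + 5) + 4*(1 + 4)))*(-356) = (-10 + (1 + 4*5))*(-356) = (-10 + (1 + 20))*(-356) = (-10 + 21)*(-356) = 11*(-356) = -3916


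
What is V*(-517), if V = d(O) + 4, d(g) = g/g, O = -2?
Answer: -2585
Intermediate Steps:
d(g) = 1
V = 5 (V = 1 + 4 = 5)
V*(-517) = 5*(-517) = -2585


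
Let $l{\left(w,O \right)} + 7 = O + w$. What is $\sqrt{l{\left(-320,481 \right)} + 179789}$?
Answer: $\sqrt{179943} \approx 424.2$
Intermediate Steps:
$l{\left(w,O \right)} = -7 + O + w$ ($l{\left(w,O \right)} = -7 + \left(O + w\right) = -7 + O + w$)
$\sqrt{l{\left(-320,481 \right)} + 179789} = \sqrt{\left(-7 + 481 - 320\right) + 179789} = \sqrt{154 + 179789} = \sqrt{179943}$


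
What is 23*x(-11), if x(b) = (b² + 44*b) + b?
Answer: -8602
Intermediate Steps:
x(b) = b² + 45*b
23*x(-11) = 23*(-11*(45 - 11)) = 23*(-11*34) = 23*(-374) = -8602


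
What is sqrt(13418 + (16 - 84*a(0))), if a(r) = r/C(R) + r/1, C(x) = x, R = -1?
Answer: sqrt(13434) ≈ 115.91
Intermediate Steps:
a(r) = 0 (a(r) = r/(-1) + r/1 = r*(-1) + r*1 = -r + r = 0)
sqrt(13418 + (16 - 84*a(0))) = sqrt(13418 + (16 - 84*0)) = sqrt(13418 + (16 + 0)) = sqrt(13418 + 16) = sqrt(13434)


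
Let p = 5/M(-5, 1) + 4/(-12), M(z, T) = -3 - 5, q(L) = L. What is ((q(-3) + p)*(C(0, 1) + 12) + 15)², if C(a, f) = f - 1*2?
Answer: 469225/576 ≈ 814.63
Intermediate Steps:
M(z, T) = -8
C(a, f) = -2 + f (C(a, f) = f - 2 = -2 + f)
p = -23/24 (p = 5/(-8) + 4/(-12) = 5*(-⅛) + 4*(-1/12) = -5/8 - ⅓ = -23/24 ≈ -0.95833)
((q(-3) + p)*(C(0, 1) + 12) + 15)² = ((-3 - 23/24)*((-2 + 1) + 12) + 15)² = (-95*(-1 + 12)/24 + 15)² = (-95/24*11 + 15)² = (-1045/24 + 15)² = (-685/24)² = 469225/576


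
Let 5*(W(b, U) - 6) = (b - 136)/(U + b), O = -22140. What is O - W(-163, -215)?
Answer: -41856239/1890 ≈ -22146.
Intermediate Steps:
W(b, U) = 6 + (-136 + b)/(5*(U + b)) (W(b, U) = 6 + ((b - 136)/(U + b))/5 = 6 + ((-136 + b)/(U + b))/5 = 6 + (-136 + b)/(5*(U + b)))
O - W(-163, -215) = -22140 - (-136 + 30*(-215) + 31*(-163))/(5*(-215 - 163)) = -22140 - (-136 - 6450 - 5053)/(5*(-378)) = -22140 - (-1)*(-11639)/(5*378) = -22140 - 1*11639/1890 = -22140 - 11639/1890 = -41856239/1890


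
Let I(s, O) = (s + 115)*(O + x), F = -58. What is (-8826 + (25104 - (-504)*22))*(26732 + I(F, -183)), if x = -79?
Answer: 322864068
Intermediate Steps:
I(s, O) = (-79 + O)*(115 + s) (I(s, O) = (s + 115)*(O - 79) = (115 + s)*(-79 + O) = (-79 + O)*(115 + s))
(-8826 + (25104 - (-504)*22))*(26732 + I(F, -183)) = (-8826 + (25104 - (-504)*22))*(26732 + (-9085 - 79*(-58) + 115*(-183) - 183*(-58))) = (-8826 + (25104 - 1*(-11088)))*(26732 + (-9085 + 4582 - 21045 + 10614)) = (-8826 + (25104 + 11088))*(26732 - 14934) = (-8826 + 36192)*11798 = 27366*11798 = 322864068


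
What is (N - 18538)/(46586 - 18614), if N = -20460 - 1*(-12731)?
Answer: -26267/27972 ≈ -0.93905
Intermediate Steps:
N = -7729 (N = -20460 + 12731 = -7729)
(N - 18538)/(46586 - 18614) = (-7729 - 18538)/(46586 - 18614) = -26267/27972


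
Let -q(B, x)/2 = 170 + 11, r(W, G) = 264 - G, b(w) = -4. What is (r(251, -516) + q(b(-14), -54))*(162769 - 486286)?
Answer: -135230106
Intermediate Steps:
q(B, x) = -362 (q(B, x) = -2*(170 + 11) = -2*181 = -362)
(r(251, -516) + q(b(-14), -54))*(162769 - 486286) = ((264 - 1*(-516)) - 362)*(162769 - 486286) = ((264 + 516) - 362)*(-323517) = (780 - 362)*(-323517) = 418*(-323517) = -135230106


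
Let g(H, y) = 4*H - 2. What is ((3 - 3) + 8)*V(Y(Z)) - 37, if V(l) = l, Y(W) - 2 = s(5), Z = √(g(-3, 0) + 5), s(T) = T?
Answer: 19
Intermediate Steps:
g(H, y) = -2 + 4*H
Z = 3*I (Z = √((-2 + 4*(-3)) + 5) = √((-2 - 12) + 5) = √(-14 + 5) = √(-9) = 3*I ≈ 3.0*I)
Y(W) = 7 (Y(W) = 2 + 5 = 7)
((3 - 3) + 8)*V(Y(Z)) - 37 = ((3 - 3) + 8)*7 - 37 = (0 + 8)*7 - 37 = 8*7 - 37 = 56 - 37 = 19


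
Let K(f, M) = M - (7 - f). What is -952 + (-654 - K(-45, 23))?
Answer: -1577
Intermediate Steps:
K(f, M) = -7 + M + f (K(f, M) = M + (-7 + f) = -7 + M + f)
-952 + (-654 - K(-45, 23)) = -952 + (-654 - (-7 + 23 - 45)) = -952 + (-654 - 1*(-29)) = -952 + (-654 + 29) = -952 - 625 = -1577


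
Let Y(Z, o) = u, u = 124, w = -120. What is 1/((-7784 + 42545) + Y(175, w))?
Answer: 1/34885 ≈ 2.8666e-5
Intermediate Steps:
Y(Z, o) = 124
1/((-7784 + 42545) + Y(175, w)) = 1/((-7784 + 42545) + 124) = 1/(34761 + 124) = 1/34885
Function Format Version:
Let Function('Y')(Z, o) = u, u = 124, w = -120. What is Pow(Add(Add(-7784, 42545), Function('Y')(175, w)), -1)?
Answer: Rational(1, 34885) ≈ 2.8666e-5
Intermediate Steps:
Function('Y')(Z, o) = 124
Pow(Add(Add(-7784, 42545), Function('Y')(175, w)), -1) = Pow(Add(Add(-7784, 42545), 124), -1) = Pow(Add(34761, 124), -1) = Pow(34885, -1) = Rational(1, 34885)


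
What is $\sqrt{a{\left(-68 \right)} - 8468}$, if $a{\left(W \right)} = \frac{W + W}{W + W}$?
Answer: $i \sqrt{8467} \approx 92.016 i$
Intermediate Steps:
$a{\left(W \right)} = 1$ ($a{\left(W \right)} = \frac{2 W}{2 W} = 2 W \frac{1}{2 W} = 1$)
$\sqrt{a{\left(-68 \right)} - 8468} = \sqrt{1 - 8468} = \sqrt{-8467} = i \sqrt{8467}$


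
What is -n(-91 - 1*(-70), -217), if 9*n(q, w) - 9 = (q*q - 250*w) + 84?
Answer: -54784/9 ≈ -6087.1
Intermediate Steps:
n(q, w) = 31/3 - 250*w/9 + q²/9 (n(q, w) = 1 + ((q*q - 250*w) + 84)/9 = 1 + ((q² - 250*w) + 84)/9 = 1 + (84 + q² - 250*w)/9 = 1 + (28/3 - 250*w/9 + q²/9) = 31/3 - 250*w/9 + q²/9)
-n(-91 - 1*(-70), -217) = -(31/3 - 250/9*(-217) + (-91 - 1*(-70))²/9) = -(31/3 + 54250/9 + (-91 + 70)²/9) = -(31/3 + 54250/9 + (⅑)*(-21)²) = -(31/3 + 54250/9 + (⅑)*441) = -(31/3 + 54250/9 + 49) = -1*54784/9 = -54784/9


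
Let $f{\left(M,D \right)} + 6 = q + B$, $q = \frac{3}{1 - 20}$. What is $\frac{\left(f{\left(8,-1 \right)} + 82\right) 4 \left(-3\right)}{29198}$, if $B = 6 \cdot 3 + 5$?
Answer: $- \frac{11268}{277381} \approx -0.040623$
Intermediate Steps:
$q = - \frac{3}{19}$ ($q = \frac{3}{1 - 20} = \frac{3}{-19} = 3 \left(- \frac{1}{19}\right) = - \frac{3}{19} \approx -0.15789$)
$B = 23$ ($B = 18 + 5 = 23$)
$f{\left(M,D \right)} = \frac{320}{19}$ ($f{\left(M,D \right)} = -6 + \left(- \frac{3}{19} + 23\right) = -6 + \frac{434}{19} = \frac{320}{19}$)
$\frac{\left(f{\left(8,-1 \right)} + 82\right) 4 \left(-3\right)}{29198} = \frac{\left(\frac{320}{19} + 82\right) 4 \left(-3\right)}{29198} = \frac{1878}{19} \left(-12\right) \frac{1}{29198} = \left(- \frac{22536}{19}\right) \frac{1}{29198} = - \frac{11268}{277381}$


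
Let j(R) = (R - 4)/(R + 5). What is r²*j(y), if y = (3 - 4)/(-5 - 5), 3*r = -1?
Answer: -13/153 ≈ -0.084967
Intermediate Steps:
r = -⅓ (r = (⅓)*(-1) = -⅓ ≈ -0.33333)
y = ⅒ (y = -1/(-10) = -1*(-⅒) = ⅒ ≈ 0.10000)
j(R) = (-4 + R)/(5 + R)
r²*j(y) = (-⅓)²*((-4 + ⅒)/(5 + ⅒)) = (-39/10/(51/10))/9 = ((10/51)*(-39/10))/9 = (⅑)*(-13/17) = -13/153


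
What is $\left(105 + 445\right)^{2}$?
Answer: $302500$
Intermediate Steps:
$\left(105 + 445\right)^{2} = 550^{2} = 302500$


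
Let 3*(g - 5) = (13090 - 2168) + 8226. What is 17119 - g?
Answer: 32194/3 ≈ 10731.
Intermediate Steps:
g = 19163/3 (g = 5 + ((13090 - 2168) + 8226)/3 = 5 + (10922 + 8226)/3 = 5 + (⅓)*19148 = 5 + 19148/3 = 19163/3 ≈ 6387.7)
17119 - g = 17119 - 1*19163/3 = 17119 - 19163/3 = 32194/3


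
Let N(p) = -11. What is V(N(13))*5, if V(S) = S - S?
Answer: 0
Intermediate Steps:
V(S) = 0
V(N(13))*5 = 0*5 = 0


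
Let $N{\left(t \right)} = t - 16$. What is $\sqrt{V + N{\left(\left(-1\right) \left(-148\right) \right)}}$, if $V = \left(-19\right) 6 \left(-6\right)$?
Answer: $4 \sqrt{51} \approx 28.566$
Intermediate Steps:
$N{\left(t \right)} = -16 + t$ ($N{\left(t \right)} = t - 16 = -16 + t$)
$V = 684$ ($V = \left(-114\right) \left(-6\right) = 684$)
$\sqrt{V + N{\left(\left(-1\right) \left(-148\right) \right)}} = \sqrt{684 - -132} = \sqrt{684 + \left(-16 + 148\right)} = \sqrt{684 + 132} = \sqrt{816} = 4 \sqrt{51}$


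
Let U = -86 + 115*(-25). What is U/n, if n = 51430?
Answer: -2961/51430 ≈ -0.057573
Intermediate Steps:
U = -2961 (U = -86 - 2875 = -2961)
U/n = -2961/51430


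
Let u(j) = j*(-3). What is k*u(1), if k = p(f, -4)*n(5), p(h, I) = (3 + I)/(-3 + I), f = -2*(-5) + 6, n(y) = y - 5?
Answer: 0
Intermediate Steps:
n(y) = -5 + y
u(j) = -3*j
f = 16 (f = 10 + 6 = 16)
p(h, I) = (3 + I)/(-3 + I)
k = 0 (k = ((3 - 4)/(-3 - 4))*(-5 + 5) = (-1/(-7))*0 = -⅐*(-1)*0 = (⅐)*0 = 0)
k*u(1) = 0*(-3*1) = 0*(-3) = 0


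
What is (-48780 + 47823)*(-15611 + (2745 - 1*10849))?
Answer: 22695255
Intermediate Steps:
(-48780 + 47823)*(-15611 + (2745 - 1*10849)) = -957*(-15611 + (2745 - 10849)) = -957*(-15611 - 8104) = -957*(-23715) = 22695255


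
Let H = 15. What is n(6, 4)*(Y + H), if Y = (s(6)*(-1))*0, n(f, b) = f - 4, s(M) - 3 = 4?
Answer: 30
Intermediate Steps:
s(M) = 7 (s(M) = 3 + 4 = 7)
n(f, b) = -4 + f
Y = 0 (Y = (7*(-1))*0 = -7*0 = 0)
n(6, 4)*(Y + H) = (-4 + 6)*(0 + 15) = 2*15 = 30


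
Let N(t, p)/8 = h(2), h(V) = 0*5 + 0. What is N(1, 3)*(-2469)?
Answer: 0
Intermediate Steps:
h(V) = 0 (h(V) = 0 + 0 = 0)
N(t, p) = 0 (N(t, p) = 8*0 = 0)
N(1, 3)*(-2469) = 0*(-2469) = 0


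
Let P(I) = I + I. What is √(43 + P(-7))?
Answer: √29 ≈ 5.3852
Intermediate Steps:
P(I) = 2*I
√(43 + P(-7)) = √(43 + 2*(-7)) = √(43 - 14) = √29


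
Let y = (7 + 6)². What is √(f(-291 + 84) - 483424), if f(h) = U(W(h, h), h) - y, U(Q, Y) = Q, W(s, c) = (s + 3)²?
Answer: I*√441977 ≈ 664.81*I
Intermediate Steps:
W(s, c) = (3 + s)²
y = 169 (y = 13² = 169)
f(h) = -169 + (3 + h)² (f(h) = (3 + h)² - 1*169 = (3 + h)² - 169 = -169 + (3 + h)²)
√(f(-291 + 84) - 483424) = √((-169 + (3 + (-291 + 84))²) - 483424) = √((-169 + (3 - 207)²) - 483424) = √((-169 + (-204)²) - 483424) = √((-169 + 41616) - 483424) = √(41447 - 483424) = √(-441977) = I*√441977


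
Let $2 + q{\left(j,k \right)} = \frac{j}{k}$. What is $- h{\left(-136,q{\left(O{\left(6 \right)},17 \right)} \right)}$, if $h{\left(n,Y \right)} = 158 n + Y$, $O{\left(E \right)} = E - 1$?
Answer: $\frac{365325}{17} \approx 21490.0$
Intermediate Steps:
$O{\left(E \right)} = -1 + E$
$q{\left(j,k \right)} = -2 + \frac{j}{k}$
$h{\left(n,Y \right)} = Y + 158 n$
$- h{\left(-136,q{\left(O{\left(6 \right)},17 \right)} \right)} = - (\left(-2 + \frac{-1 + 6}{17}\right) + 158 \left(-136\right)) = - (\left(-2 + 5 \cdot \frac{1}{17}\right) - 21488) = - (\left(-2 + \frac{5}{17}\right) - 21488) = - (- \frac{29}{17} - 21488) = \left(-1\right) \left(- \frac{365325}{17}\right) = \frac{365325}{17}$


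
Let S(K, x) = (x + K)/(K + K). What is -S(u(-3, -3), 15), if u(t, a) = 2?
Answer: -17/4 ≈ -4.2500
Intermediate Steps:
S(K, x) = (K + x)/(2*K) (S(K, x) = (K + x)/((2*K)) = (K + x)*(1/(2*K)) = (K + x)/(2*K))
-S(u(-3, -3), 15) = -(2 + 15)/(2*2) = -17/(2*2) = -1*17/4 = -17/4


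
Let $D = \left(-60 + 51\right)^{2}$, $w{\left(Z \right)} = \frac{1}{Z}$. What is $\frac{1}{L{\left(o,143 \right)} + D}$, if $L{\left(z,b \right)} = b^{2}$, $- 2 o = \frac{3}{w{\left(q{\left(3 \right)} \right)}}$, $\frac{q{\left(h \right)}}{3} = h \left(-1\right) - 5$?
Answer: $\frac{1}{20530} \approx 4.8709 \cdot 10^{-5}$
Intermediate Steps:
$q{\left(h \right)} = -15 - 3 h$ ($q{\left(h \right)} = 3 \left(h \left(-1\right) - 5\right) = 3 \left(- h - 5\right) = 3 \left(-5 - h\right) = -15 - 3 h$)
$o = 36$ ($o = - \frac{3 \frac{1}{\frac{1}{-15 - 9}}}{2} = - \frac{3 \frac{1}{\frac{1}{-24}}}{2} = - \frac{3 \frac{1}{- \frac{1}{24}}}{2} = - \frac{3 \left(-24\right)}{2} = \left(- \frac{1}{2}\right) \left(-72\right) = 36$)
$D = 81$ ($D = \left(-9\right)^{2} = 81$)
$\frac{1}{L{\left(o,143 \right)} + D} = \frac{1}{143^{2} + 81} = \frac{1}{20449 + 81} = \frac{1}{20530}$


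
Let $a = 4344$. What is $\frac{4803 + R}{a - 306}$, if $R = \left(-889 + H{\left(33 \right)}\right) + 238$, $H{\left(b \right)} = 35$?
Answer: $\frac{4187}{4038} \approx 1.0369$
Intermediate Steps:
$R = -616$ ($R = \left(-889 + 35\right) + 238 = -854 + 238 = -616$)
$\frac{4803 + R}{a - 306} = \frac{4803 - 616}{4344 - 306} = \frac{4187}{4038}$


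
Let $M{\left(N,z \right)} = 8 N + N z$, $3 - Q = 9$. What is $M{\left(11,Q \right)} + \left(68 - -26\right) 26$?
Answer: $2466$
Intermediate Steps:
$Q = -6$ ($Q = 3 - 9 = -6$)
$M{\left(11,Q \right)} + \left(68 - -26\right) 26 = 11 \left(8 - 6\right) + \left(68 - -26\right) 26 = 11 \cdot 2 + \left(68 + 26\right) 26 = 22 + 94 \cdot 26 = 22 + 2444 = 2466$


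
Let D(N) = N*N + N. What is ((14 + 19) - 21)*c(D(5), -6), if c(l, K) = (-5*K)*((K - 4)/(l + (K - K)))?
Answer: -120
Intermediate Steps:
D(N) = N + N² (D(N) = N² + N = N + N²)
c(l, K) = -5*K*(-4 + K)/l (c(l, K) = (-5*K)*((-4 + K)/(l + 0)) = (-5*K)*((-4 + K)/l) = -5*K*(-4 + K)/l)
((14 + 19) - 21)*c(D(5), -6) = ((14 + 19) - 21)*(5*(-6)*(4 - 1*(-6))/(5*(1 + 5))) = (33 - 21)*(5*(-6)*(4 + 6)/(5*6)) = 12*(5*(-6)*10/30) = 12*(5*(-6)*(1/30)*10) = 12*(-10) = -120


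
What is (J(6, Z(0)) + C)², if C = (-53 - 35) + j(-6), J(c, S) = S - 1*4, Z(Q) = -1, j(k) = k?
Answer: 9801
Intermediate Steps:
J(c, S) = -4 + S (J(c, S) = S - 4 = -4 + S)
C = -94 (C = (-53 - 35) - 6 = -88 - 6 = -94)
(J(6, Z(0)) + C)² = ((-4 - 1) - 94)² = (-5 - 94)² = (-99)² = 9801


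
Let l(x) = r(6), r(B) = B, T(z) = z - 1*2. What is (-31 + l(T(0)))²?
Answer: 625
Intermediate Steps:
T(z) = -2 + z (T(z) = z - 2 = -2 + z)
l(x) = 6
(-31 + l(T(0)))² = (-31 + 6)² = (-25)² = 625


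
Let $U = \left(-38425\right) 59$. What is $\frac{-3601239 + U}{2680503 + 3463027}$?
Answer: $- \frac{2934157}{3071765} \approx -0.9552$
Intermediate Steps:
$U = -2267075$
$\frac{-3601239 + U}{2680503 + 3463027} = \frac{-3601239 - 2267075}{2680503 + 3463027} = - \frac{5868314}{6143530} = \left(-5868314\right) \frac{1}{6143530} = - \frac{2934157}{3071765}$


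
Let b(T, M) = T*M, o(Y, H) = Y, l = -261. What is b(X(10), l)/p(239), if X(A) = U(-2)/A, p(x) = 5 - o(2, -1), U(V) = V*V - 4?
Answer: 0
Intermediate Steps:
U(V) = -4 + V² (U(V) = V² - 4 = -4 + V²)
p(x) = 3 (p(x) = 5 - 1*2 = 5 - 2 = 3)
X(A) = 0 (X(A) = (-4 + (-2)²)/A = (-4 + 4)/A = 0/A = 0)
b(T, M) = M*T
b(X(10), l)/p(239) = -261*0/3 = 0*(⅓) = 0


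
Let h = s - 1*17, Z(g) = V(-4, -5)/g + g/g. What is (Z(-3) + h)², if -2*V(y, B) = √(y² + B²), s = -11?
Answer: (-162 + √41)²/36 ≈ 672.51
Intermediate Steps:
V(y, B) = -√(B² + y²)/2 (V(y, B) = -√(y² + B²)/2 = -√(B² + y²)/2)
Z(g) = 1 - √41/(2*g) (Z(g) = (-√((-5)² + (-4)²)/2)/g + g/g = (-√(25 + 16)/2)/g + 1 = (-√41/2)/g + 1 = -√41/(2*g) + 1 = 1 - √41/(2*g))
h = -28 (h = -11 - 1*17 = -11 - 17 = -28)
(Z(-3) + h)² = ((-3 - √41/2)/(-3) - 28)² = (-(-3 - √41/2)/3 - 28)² = ((1 + √41/6) - 28)² = (-27 + √41/6)²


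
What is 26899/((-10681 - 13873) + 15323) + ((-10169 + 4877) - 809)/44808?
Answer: -140178747/45958072 ≈ -3.0501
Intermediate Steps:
26899/((-10681 - 13873) + 15323) + ((-10169 + 4877) - 809)/44808 = 26899/(-24554 + 15323) + (-5292 - 809)*(1/44808) = 26899/(-9231) - 6101*1/44808 = 26899*(-1/9231) - 6101/44808 = -26899/9231 - 6101/44808 = -140178747/45958072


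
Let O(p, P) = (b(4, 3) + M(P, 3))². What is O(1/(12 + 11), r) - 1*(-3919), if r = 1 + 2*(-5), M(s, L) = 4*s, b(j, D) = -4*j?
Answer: 6623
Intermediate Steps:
r = -9 (r = 1 - 10 = -9)
O(p, P) = (-16 + 4*P)² (O(p, P) = (-4*4 + 4*P)² = (-16 + 4*P)²)
O(1/(12 + 11), r) - 1*(-3919) = 16*(-4 - 9)² - 1*(-3919) = 16*(-13)² + 3919 = 16*169 + 3919 = 2704 + 3919 = 6623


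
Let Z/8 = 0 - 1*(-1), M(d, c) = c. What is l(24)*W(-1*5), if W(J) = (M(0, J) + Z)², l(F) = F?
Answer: 216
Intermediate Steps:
Z = 8 (Z = 8*(0 - 1*(-1)) = 8*(0 + 1) = 8*1 = 8)
W(J) = (8 + J)² (W(J) = (J + 8)² = (8 + J)²)
l(24)*W(-1*5) = 24*(8 - 1*5)² = 24*(8 - 5)² = 24*3² = 24*9 = 216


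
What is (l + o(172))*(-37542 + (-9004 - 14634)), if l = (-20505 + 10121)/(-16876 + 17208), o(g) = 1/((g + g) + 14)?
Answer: 28426828150/14857 ≈ 1.9134e+6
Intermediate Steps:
o(g) = 1/(14 + 2*g) (o(g) = 1/(2*g + 14) = 1/(14 + 2*g))
l = -2596/83 (l = -10384/332 = -10384*1/332 = -2596/83 ≈ -31.277)
(l + o(172))*(-37542 + (-9004 - 14634)) = (-2596/83 + 1/(2*(7 + 172)))*(-37542 + (-9004 - 14634)) = (-2596/83 + (½)/179)*(-37542 - 23638) = (-2596/83 + (½)*(1/179))*(-61180) = (-2596/83 + 1/358)*(-61180) = -929285/29714*(-61180) = 28426828150/14857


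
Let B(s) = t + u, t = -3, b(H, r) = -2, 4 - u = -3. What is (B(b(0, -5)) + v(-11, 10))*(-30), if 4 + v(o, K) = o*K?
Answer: 3300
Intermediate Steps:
u = 7 (u = 4 - 1*(-3) = 4 + 3 = 7)
v(o, K) = -4 + K*o (v(o, K) = -4 + o*K = -4 + K*o)
B(s) = 4 (B(s) = -3 + 7 = 4)
(B(b(0, -5)) + v(-11, 10))*(-30) = (4 + (-4 + 10*(-11)))*(-30) = (4 + (-4 - 110))*(-30) = (4 - 114)*(-30) = -110*(-30) = 3300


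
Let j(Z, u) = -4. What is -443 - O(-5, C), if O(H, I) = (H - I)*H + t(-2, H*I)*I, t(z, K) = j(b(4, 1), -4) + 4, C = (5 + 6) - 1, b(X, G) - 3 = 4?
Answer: -518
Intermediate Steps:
b(X, G) = 7 (b(X, G) = 3 + 4 = 7)
C = 10 (C = 11 - 1 = 10)
t(z, K) = 0 (t(z, K) = -4 + 4 = 0)
O(H, I) = H*(H - I) (O(H, I) = (H - I)*H + 0*I = H*(H - I) + 0 = H*(H - I))
-443 - O(-5, C) = -443 - (-5)*(-5 - 1*10) = -443 - (-5)*(-5 - 10) = -443 - (-5)*(-15) = -443 - 1*75 = -443 - 75 = -518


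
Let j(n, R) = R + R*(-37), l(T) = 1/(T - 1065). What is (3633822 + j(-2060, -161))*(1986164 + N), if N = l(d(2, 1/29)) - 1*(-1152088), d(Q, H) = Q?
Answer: 12141626887563750/1063 ≈ 1.1422e+13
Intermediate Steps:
l(T) = 1/(-1065 + T)
N = 1224669543/1063 (N = 1/(-1065 + 2) - 1*(-1152088) = 1/(-1063) + 1152088 = -1/1063 + 1152088 = 1224669543/1063 ≈ 1.1521e+6)
j(n, R) = -36*R (j(n, R) = R - 37*R = -36*R)
(3633822 + j(-2060, -161))*(1986164 + N) = (3633822 - 36*(-161))*(1986164 + 1224669543/1063) = (3633822 + 5796)*(3335961875/1063) = 3639618*(3335961875/1063) = 12141626887563750/1063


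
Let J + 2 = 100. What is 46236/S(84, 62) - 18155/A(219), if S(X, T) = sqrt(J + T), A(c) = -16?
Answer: 18155/16 + 11559*sqrt(10)/10 ≈ 4790.0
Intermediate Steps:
J = 98 (J = -2 + 100 = 98)
S(X, T) = sqrt(98 + T)
46236/S(84, 62) - 18155/A(219) = 46236/(sqrt(98 + 62)) - 18155/(-16) = 46236/(sqrt(160)) - 18155*(-1/16) = 46236/((4*sqrt(10))) + 18155/16 = 46236*(sqrt(10)/40) + 18155/16 = 11559*sqrt(10)/10 + 18155/16 = 18155/16 + 11559*sqrt(10)/10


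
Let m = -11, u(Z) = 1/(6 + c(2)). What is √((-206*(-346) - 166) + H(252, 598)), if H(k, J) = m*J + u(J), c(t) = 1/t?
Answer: √10905934/13 ≈ 254.03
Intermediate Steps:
u(Z) = 2/13 (u(Z) = 1/(6 + 1/2) = 1/(6 + ½) = 1/(13/2) = 2/13)
H(k, J) = 2/13 - 11*J (H(k, J) = -11*J + 2/13 = 2/13 - 11*J)
√((-206*(-346) - 166) + H(252, 598)) = √((-206*(-346) - 166) + (2/13 - 11*598)) = √((71276 - 166) + (2/13 - 6578)) = √(71110 - 85512/13) = √(838918/13) = √10905934/13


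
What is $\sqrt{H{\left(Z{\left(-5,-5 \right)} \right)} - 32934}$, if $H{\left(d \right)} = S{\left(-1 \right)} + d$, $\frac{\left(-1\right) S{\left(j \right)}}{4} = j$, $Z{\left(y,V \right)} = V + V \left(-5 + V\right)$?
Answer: $i \sqrt{32885} \approx 181.34 i$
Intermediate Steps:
$S{\left(j \right)} = - 4 j$
$H{\left(d \right)} = 4 + d$ ($H{\left(d \right)} = \left(-4\right) \left(-1\right) + d = 4 + d$)
$\sqrt{H{\left(Z{\left(-5,-5 \right)} \right)} - 32934} = \sqrt{\left(4 - 5 \left(-4 - 5\right)\right) - 32934} = \sqrt{\left(4 - -45\right) - 32934} = \sqrt{\left(4 + 45\right) - 32934} = \sqrt{49 - 32934} = \sqrt{-32885} = i \sqrt{32885}$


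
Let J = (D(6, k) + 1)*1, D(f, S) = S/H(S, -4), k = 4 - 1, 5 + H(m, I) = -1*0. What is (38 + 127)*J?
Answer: 66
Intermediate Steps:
H(m, I) = -5 (H(m, I) = -5 - 1*0 = -5 + 0 = -5)
k = 3
D(f, S) = -S/5 (D(f, S) = S/(-5) = S*(-⅕) = -S/5)
J = ⅖ (J = (-⅕*3 + 1)*1 = (-⅗ + 1)*1 = (⅖)*1 = ⅖ ≈ 0.40000)
(38 + 127)*J = (38 + 127)*(⅖) = 165*(⅖) = 66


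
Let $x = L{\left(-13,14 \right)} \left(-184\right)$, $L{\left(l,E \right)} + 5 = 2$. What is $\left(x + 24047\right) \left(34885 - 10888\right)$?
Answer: $590302203$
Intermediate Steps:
$L{\left(l,E \right)} = -3$ ($L{\left(l,E \right)} = -5 + 2 = -3$)
$x = 552$ ($x = \left(-3\right) \left(-184\right) = 552$)
$\left(x + 24047\right) \left(34885 - 10888\right) = \left(552 + 24047\right) \left(34885 - 10888\right) = 24599 \cdot 23997 = 590302203$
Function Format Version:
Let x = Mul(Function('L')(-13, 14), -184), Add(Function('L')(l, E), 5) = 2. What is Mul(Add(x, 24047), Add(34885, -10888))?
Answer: 590302203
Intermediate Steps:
Function('L')(l, E) = -3 (Function('L')(l, E) = Add(-5, 2) = -3)
x = 552 (x = Mul(-3, -184) = 552)
Mul(Add(x, 24047), Add(34885, -10888)) = Mul(Add(552, 24047), Add(34885, -10888)) = Mul(24599, 23997) = 590302203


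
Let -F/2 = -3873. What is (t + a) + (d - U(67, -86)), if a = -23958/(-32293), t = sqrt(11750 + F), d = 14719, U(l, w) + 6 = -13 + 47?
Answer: 474440421/32293 + 2*sqrt(4874) ≈ 14831.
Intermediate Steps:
F = 7746 (F = -2*(-3873) = 7746)
U(l, w) = 28 (U(l, w) = -6 + (-13 + 47) = -6 + 34 = 28)
t = 2*sqrt(4874) (t = sqrt(11750 + 7746) = sqrt(19496) = 2*sqrt(4874) ≈ 139.63)
a = 23958/32293 (a = -23958*(-1/32293) = 23958/32293 ≈ 0.74189)
(t + a) + (d - U(67, -86)) = (2*sqrt(4874) + 23958/32293) + (14719 - 1*28) = (23958/32293 + 2*sqrt(4874)) + (14719 - 28) = (23958/32293 + 2*sqrt(4874)) + 14691 = 474440421/32293 + 2*sqrt(4874)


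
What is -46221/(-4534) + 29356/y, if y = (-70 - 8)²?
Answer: 103577167/6896214 ≈ 15.019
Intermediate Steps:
y = 6084 (y = (-78)² = 6084)
-46221/(-4534) + 29356/y = -46221/(-4534) + 29356/6084 = -46221*(-1/4534) + 29356*(1/6084) = 46221/4534 + 7339/1521 = 103577167/6896214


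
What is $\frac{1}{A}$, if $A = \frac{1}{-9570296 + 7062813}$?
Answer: $-2507483$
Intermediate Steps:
$A = - \frac{1}{2507483}$ ($A = \frac{1}{-2507483} = - \frac{1}{2507483} \approx -3.9881 \cdot 10^{-7}$)
$\frac{1}{A} = \frac{1}{- \frac{1}{2507483}} = -2507483$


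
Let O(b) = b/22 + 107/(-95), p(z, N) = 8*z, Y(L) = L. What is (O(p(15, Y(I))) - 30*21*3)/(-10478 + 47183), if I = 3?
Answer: -1970527/38356725 ≈ -0.051374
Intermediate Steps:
O(b) = -107/95 + b/22 (O(b) = b*(1/22) + 107*(-1/95) = b/22 - 107/95 = -107/95 + b/22)
(O(p(15, Y(I))) - 30*21*3)/(-10478 + 47183) = ((-107/95 + (8*15)/22) - 30*21*3)/(-10478 + 47183) = ((-107/95 + (1/22)*120) - 630*3)/36705 = ((-107/95 + 60/11) - 1890)*(1/36705) = (4523/1045 - 1890)*(1/36705) = -1970527/1045*1/36705 = -1970527/38356725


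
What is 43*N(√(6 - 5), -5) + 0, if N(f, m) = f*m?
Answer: -215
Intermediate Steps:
43*N(√(6 - 5), -5) + 0 = 43*(√(6 - 5)*(-5)) + 0 = 43*(√1*(-5)) + 0 = 43*(1*(-5)) + 0 = 43*(-5) + 0 = -215 + 0 = -215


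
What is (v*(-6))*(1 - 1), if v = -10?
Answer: 0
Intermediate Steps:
(v*(-6))*(1 - 1) = (-10*(-6))*(1 - 1) = 60*0 = 0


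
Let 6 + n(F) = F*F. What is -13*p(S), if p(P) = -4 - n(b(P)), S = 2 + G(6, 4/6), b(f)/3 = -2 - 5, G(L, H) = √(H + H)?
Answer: 5707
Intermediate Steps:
G(L, H) = √2*√H (G(L, H) = √(2*H) = √2*√H)
b(f) = -21 (b(f) = 3*(-2 - 5) = 3*(-7) = -21)
n(F) = -6 + F² (n(F) = -6 + F*F = -6 + F²)
S = 2 + 2*√3/3 (S = 2 + √2*√(4/6) = 2 + √2*√(4*(⅙)) = 2 + √2*√(⅔) = 2 + √2*(√6/3) = 2 + 2*√3/3 ≈ 3.1547)
p(P) = -439 (p(P) = -4 - (-6 + (-21)²) = -4 - (-6 + 441) = -4 - 1*435 = -4 - 435 = -439)
-13*p(S) = -13*(-439) = 5707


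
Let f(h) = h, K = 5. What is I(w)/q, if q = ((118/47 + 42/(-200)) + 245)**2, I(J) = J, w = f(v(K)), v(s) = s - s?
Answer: 0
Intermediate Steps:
v(s) = 0
w = 0
q = 1350971509969/22090000 (q = ((118*(1/47) + 42*(-1/200)) + 245)**2 = ((118/47 - 21/100) + 245)**2 = (10813/4700 + 245)**2 = (1162313/4700)**2 = 1350971509969/22090000 ≈ 61158.)
I(w)/q = 0/(1350971509969/22090000) = 0*(22090000/1350971509969) = 0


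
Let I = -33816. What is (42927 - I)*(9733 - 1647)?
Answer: 620543898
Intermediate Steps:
(42927 - I)*(9733 - 1647) = (42927 - 1*(-33816))*(9733 - 1647) = (42927 + 33816)*8086 = 76743*8086 = 620543898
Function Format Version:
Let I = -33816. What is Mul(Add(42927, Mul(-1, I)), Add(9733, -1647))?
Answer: 620543898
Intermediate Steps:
Mul(Add(42927, Mul(-1, I)), Add(9733, -1647)) = Mul(Add(42927, Mul(-1, -33816)), Add(9733, -1647)) = Mul(Add(42927, 33816), 8086) = Mul(76743, 8086) = 620543898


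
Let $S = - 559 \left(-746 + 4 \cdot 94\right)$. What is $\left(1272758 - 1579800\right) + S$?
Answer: $-100212$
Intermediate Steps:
$S = 206830$ ($S = - 559 \left(-746 + 376\right) = \left(-559\right) \left(-370\right) = 206830$)
$\left(1272758 - 1579800\right) + S = \left(1272758 - 1579800\right) + 206830 = -307042 + 206830 = -100212$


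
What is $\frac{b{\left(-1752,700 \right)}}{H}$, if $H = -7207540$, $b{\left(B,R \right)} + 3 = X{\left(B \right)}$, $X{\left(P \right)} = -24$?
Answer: $\frac{27}{7207540} \approx 3.7461 \cdot 10^{-6}$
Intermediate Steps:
$b{\left(B,R \right)} = -27$ ($b{\left(B,R \right)} = -3 - 24 = -27$)
$\frac{b{\left(-1752,700 \right)}}{H} = - \frac{27}{-7207540} = \left(-27\right) \left(- \frac{1}{7207540}\right) = \frac{27}{7207540}$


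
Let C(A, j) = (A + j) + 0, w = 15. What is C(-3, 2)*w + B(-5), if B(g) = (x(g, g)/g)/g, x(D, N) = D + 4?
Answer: -376/25 ≈ -15.040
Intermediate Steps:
C(A, j) = A + j
x(D, N) = 4 + D
B(g) = (4 + g)/g² (B(g) = ((4 + g)/g)/g = (4 + g)/g²)
C(-3, 2)*w + B(-5) = (-3 + 2)*15 + (4 - 5)/(-5)² = -1*15 + (1/25)*(-1) = -15 - 1/25 = -376/25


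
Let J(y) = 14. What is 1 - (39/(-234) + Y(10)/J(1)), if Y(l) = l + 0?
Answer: 19/42 ≈ 0.45238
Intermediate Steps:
Y(l) = l
1 - (39/(-234) + Y(10)/J(1)) = 1 - (39/(-234) + 10/14) = 1 - (39*(-1/234) + 10*(1/14)) = 1 - (-⅙ + 5/7) = 1 - 1*23/42 = 1 - 23/42 = 19/42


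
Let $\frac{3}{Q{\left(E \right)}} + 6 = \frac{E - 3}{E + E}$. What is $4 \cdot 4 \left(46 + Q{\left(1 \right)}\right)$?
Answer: $\frac{5104}{7} \approx 729.14$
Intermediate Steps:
$Q{\left(E \right)} = \frac{3}{-6 + \frac{-3 + E}{2 E}}$ ($Q{\left(E \right)} = \frac{3}{-6 + \frac{E - 3}{E + E}} = \frac{3}{-6 + \frac{-3 + E}{2 E}}$)
$4 \cdot 4 \left(46 + Q{\left(1 \right)}\right) = 4 \cdot 4 \left(46 - \frac{6}{3 + 11 \cdot 1}\right) = 16 \left(46 - \frac{6}{3 + 11}\right) = 16 \left(46 - \frac{6}{14}\right) = 16 \left(46 - 6 \cdot \frac{1}{14}\right) = 16 \left(46 - \frac{3}{7}\right) = 16 \cdot \frac{319}{7} = \frac{5104}{7}$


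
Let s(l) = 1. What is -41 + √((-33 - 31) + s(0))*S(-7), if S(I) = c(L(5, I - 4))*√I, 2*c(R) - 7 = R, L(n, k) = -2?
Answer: -187/2 ≈ -93.500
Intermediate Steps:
c(R) = 7/2 + R/2
S(I) = 5*√I/2 (S(I) = (7/2 + (½)*(-2))*√I = (7/2 - 1)*√I = 5*√I/2)
-41 + √((-33 - 31) + s(0))*S(-7) = -41 + √((-33 - 31) + 1)*(5*√(-7)/2) = -41 + √(-64 + 1)*(5*(I*√7)/2) = -41 + √(-63)*(5*I*√7/2) = -41 + (3*I*√7)*(5*I*√7/2) = -41 - 105/2 = -187/2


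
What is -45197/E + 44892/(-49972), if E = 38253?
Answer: -993959540/477894729 ≈ -2.0799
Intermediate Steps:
-45197/E + 44892/(-49972) = -45197/38253 + 44892/(-49972) = -45197*1/38253 + 44892*(-1/49972) = -45197/38253 - 11223/12493 = -993959540/477894729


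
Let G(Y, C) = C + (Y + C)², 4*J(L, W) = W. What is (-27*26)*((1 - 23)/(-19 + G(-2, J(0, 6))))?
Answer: -20592/23 ≈ -895.30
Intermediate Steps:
J(L, W) = W/4
G(Y, C) = C + (C + Y)²
(-27*26)*((1 - 23)/(-19 + G(-2, J(0, 6)))) = (-27*26)*((1 - 23)/(-19 + ((¼)*6 + ((¼)*6 - 2)²))) = -(-15444)/(-19 + (3/2 + (3/2 - 2)²)) = -(-15444)/(-19 + (3/2 + (-½)²)) = -(-15444)/(-19 + (3/2 + ¼)) = -(-15444)/(-19 + 7/4) = -(-15444)/(-69/4) = -(-15444)*(-4)/69 = -702*88/69 = -20592/23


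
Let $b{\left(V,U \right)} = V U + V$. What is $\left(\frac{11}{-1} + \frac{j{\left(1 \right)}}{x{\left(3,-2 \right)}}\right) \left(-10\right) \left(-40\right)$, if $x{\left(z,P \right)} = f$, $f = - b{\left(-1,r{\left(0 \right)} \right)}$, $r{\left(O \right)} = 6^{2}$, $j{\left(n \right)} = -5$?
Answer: $- \frac{164800}{37} \approx -4454.1$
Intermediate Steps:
$r{\left(O \right)} = 36$
$b{\left(V,U \right)} = V + U V$ ($b{\left(V,U \right)} = U V + V = V + U V$)
$f = 37$ ($f = - \left(-1\right) \left(1 + 36\right) = - \left(-1\right) 37 = \left(-1\right) \left(-37\right) = 37$)
$x{\left(z,P \right)} = 37$
$\left(\frac{11}{-1} + \frac{j{\left(1 \right)}}{x{\left(3,-2 \right)}}\right) \left(-10\right) \left(-40\right) = \left(\frac{11}{-1} - \frac{5}{37}\right) \left(-10\right) \left(-40\right) = \left(11 \left(-1\right) - \frac{5}{37}\right) \left(-10\right) \left(-40\right) = \left(-11 - \frac{5}{37}\right) \left(-10\right) \left(-40\right) = \left(- \frac{412}{37}\right) \left(-10\right) \left(-40\right) = \frac{4120}{37} \left(-40\right) = - \frac{164800}{37}$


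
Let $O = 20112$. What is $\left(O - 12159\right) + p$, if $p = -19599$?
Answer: $-11646$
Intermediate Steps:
$\left(O - 12159\right) + p = \left(20112 - 12159\right) - 19599 = 7953 - 19599 = -11646$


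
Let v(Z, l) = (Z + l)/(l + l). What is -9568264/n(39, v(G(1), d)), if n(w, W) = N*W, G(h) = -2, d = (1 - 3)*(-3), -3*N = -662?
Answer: -43057188/331 ≈ -1.3008e+5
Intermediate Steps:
N = 662/3 (N = -1/3*(-662) = 662/3 ≈ 220.67)
d = 6 (d = -2*(-3) = 6)
v(Z, l) = (Z + l)/(2*l) (v(Z, l) = (Z + l)/((2*l)) = (Z + l)*(1/(2*l)) = (Z + l)/(2*l))
n(w, W) = 662*W/3
-9568264/n(39, v(G(1), d)) = -9568264*18/(331*(-2 + 6)) = -9568264/(662*((1/2)*(1/6)*4)/3) = -9568264/((662/3)*(1/3)) = -9568264/662/9 = -9568264*9/662 = -43057188/331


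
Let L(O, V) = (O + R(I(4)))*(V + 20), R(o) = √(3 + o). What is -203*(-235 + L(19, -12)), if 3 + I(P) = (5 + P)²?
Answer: 2233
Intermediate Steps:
I(P) = -3 + (5 + P)²
L(O, V) = (9 + O)*(20 + V) (L(O, V) = (O + √(3 + (-3 + (5 + 4)²)))*(V + 20) = (O + √(3 + (-3 + 9²)))*(20 + V) = (O + √(3 + (-3 + 81)))*(20 + V) = (O + √(3 + 78))*(20 + V) = (O + √81)*(20 + V) = (O + 9)*(20 + V) = (9 + O)*(20 + V))
-203*(-235 + L(19, -12)) = -203*(-235 + (180 + 9*(-12) + 20*19 + 19*(-12))) = -203*(-235 + (180 - 108 + 380 - 228)) = -203*(-235 + 224) = -203*(-11) = 2233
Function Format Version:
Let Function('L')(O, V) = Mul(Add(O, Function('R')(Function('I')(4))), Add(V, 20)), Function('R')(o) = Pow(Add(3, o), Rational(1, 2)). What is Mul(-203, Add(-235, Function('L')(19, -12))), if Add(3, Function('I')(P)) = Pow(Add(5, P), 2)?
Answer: 2233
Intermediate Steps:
Function('I')(P) = Add(-3, Pow(Add(5, P), 2))
Function('L')(O, V) = Mul(Add(9, O), Add(20, V)) (Function('L')(O, V) = Mul(Add(O, Pow(Add(3, Add(-3, Pow(Add(5, 4), 2))), Rational(1, 2))), Add(V, 20)) = Mul(Add(O, Pow(Add(3, Add(-3, Pow(9, 2))), Rational(1, 2))), Add(20, V)) = Mul(Add(O, Pow(Add(3, Add(-3, 81)), Rational(1, 2))), Add(20, V)) = Mul(Add(O, Pow(Add(3, 78), Rational(1, 2))), Add(20, V)) = Mul(Add(O, Pow(81, Rational(1, 2))), Add(20, V)) = Mul(Add(O, 9), Add(20, V)) = Mul(Add(9, O), Add(20, V)))
Mul(-203, Add(-235, Function('L')(19, -12))) = Mul(-203, Add(-235, Add(180, Mul(9, -12), Mul(20, 19), Mul(19, -12)))) = Mul(-203, Add(-235, Add(180, -108, 380, -228))) = Mul(-203, Add(-235, 224)) = Mul(-203, -11) = 2233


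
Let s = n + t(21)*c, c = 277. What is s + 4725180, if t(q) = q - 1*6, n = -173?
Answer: 4729162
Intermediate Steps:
t(q) = -6 + q (t(q) = q - 6 = -6 + q)
s = 3982 (s = -173 + (-6 + 21)*277 = -173 + 15*277 = -173 + 4155 = 3982)
s + 4725180 = 3982 + 4725180 = 4729162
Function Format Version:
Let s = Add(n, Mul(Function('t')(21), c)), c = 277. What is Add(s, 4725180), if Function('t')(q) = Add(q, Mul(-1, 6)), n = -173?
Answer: 4729162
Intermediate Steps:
Function('t')(q) = Add(-6, q) (Function('t')(q) = Add(q, -6) = Add(-6, q))
s = 3982 (s = Add(-173, Mul(Add(-6, 21), 277)) = Add(-173, Mul(15, 277)) = Add(-173, 4155) = 3982)
Add(s, 4725180) = Add(3982, 4725180) = 4729162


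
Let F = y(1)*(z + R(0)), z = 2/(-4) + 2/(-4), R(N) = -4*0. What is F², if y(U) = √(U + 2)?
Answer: 3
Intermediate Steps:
R(N) = 0
z = -1 (z = 2*(-¼) + 2*(-¼) = -½ - ½ = -1)
y(U) = √(2 + U)
F = -√3 (F = √(2 + 1)*(-1 + 0) = √3*(-1) = -√3 ≈ -1.7320)
F² = (-√3)² = 3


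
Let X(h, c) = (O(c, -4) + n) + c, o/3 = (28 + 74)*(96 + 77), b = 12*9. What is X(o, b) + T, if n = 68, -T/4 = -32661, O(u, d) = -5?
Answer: 130815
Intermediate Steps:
b = 108
T = 130644 (T = -4*(-32661) = 130644)
o = 52938 (o = 3*((28 + 74)*(96 + 77)) = 3*(102*173) = 3*17646 = 52938)
X(h, c) = 63 + c (X(h, c) = (-5 + 68) + c = 63 + c)
X(o, b) + T = (63 + 108) + 130644 = 171 + 130644 = 130815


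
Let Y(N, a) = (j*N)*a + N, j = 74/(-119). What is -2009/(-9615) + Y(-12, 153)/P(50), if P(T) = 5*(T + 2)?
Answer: 796918/174993 ≈ 4.5540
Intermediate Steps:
P(T) = 10 + 5*T (P(T) = 5*(2 + T) = 10 + 5*T)
j = -74/119 (j = 74*(-1/119) = -74/119 ≈ -0.62185)
Y(N, a) = N - 74*N*a/119 (Y(N, a) = (-74*N/119)*a + N = -74*N*a/119 + N = N - 74*N*a/119)
-2009/(-9615) + Y(-12, 153)/P(50) = -2009/(-9615) + ((1/119)*(-12)*(119 - 74*153))/(10 + 5*50) = -2009*(-1/9615) + ((1/119)*(-12)*(119 - 11322))/(10 + 250) = 2009/9615 + ((1/119)*(-12)*(-11203))/260 = 2009/9615 + (7908/7)*(1/260) = 2009/9615 + 1977/455 = 796918/174993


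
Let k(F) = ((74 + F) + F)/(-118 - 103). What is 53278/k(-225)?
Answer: 5887219/188 ≈ 31315.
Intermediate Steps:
k(F) = -74/221 - 2*F/221 (k(F) = (74 + 2*F)/(-221) = (74 + 2*F)*(-1/221) = -74/221 - 2*F/221)
53278/k(-225) = 53278/(-74/221 - 2/221*(-225)) = 53278/(-74/221 + 450/221) = 53278/(376/221) = 53278*(221/376) = 5887219/188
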